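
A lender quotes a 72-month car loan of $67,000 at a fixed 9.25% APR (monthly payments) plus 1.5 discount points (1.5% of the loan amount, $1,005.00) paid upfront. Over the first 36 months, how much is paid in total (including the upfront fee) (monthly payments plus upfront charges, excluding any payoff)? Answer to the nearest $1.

$44,782

At 9.25% the monthly rate is 0.0077083, so the payment is 67,000 × 0.0077083 / (1 − 1.0077083^−72) = $1,216.04.
Total outlay = 36 × $1,216.04 + $1,005.00 = $44,782.44.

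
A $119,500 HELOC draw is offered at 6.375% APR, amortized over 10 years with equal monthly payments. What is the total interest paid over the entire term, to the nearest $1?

$42,417

At 6.375% the monthly rate is 0.0053125, so the payment is 119,500 × 0.0053125 / (1 − 1.0053125^−120) = $1,349.31.
Total paid = 120 × $1,349.31 = $161,917.20; interest = $161,917.20 − $119,500 = $42,417.20.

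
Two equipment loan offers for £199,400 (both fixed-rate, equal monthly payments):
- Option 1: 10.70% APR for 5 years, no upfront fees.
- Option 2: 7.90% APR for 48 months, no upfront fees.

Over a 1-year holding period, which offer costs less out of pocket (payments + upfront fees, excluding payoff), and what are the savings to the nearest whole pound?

Option 1: at 10.70% the monthly rate is 0.0089167, so the payment is 199,400 × 0.0089167 / (1 − 1.0089167^−60) = £4,305.67.
Option 2: monthly rate = 7.9%/12 = 0.0065833; payment = 199,400 × 0.0065833 / (1 − (1+0.0065833)^−48) = £4,858.58.
Over 12 months: Option 1 costs 12 × £4,305.67 = £51,668.04; Option 2 costs 12 × £4,858.58 = £58,302.96.
Option 1 is cheaper by £58,302.96 − £51,668.04 = £6,634.92.

Option 1 by £6,635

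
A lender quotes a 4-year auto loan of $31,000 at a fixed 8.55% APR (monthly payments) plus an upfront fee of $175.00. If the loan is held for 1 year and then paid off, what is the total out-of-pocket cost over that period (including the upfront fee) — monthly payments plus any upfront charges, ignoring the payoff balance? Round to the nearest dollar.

Monthly rate = 8.55%/12 = 0.0071250; payment = 31,000 × 0.0071250 / (1 − (1+0.0071250)^−48) = $764.83.
Total outlay = 12 × $764.83 + $175.00 = $9,352.96.

$9,353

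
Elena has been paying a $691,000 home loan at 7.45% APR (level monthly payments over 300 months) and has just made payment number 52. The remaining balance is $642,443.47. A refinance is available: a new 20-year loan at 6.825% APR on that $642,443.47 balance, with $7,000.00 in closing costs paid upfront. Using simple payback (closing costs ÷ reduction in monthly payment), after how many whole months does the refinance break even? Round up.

Current payment = 691,000 × 7.45%/12 / (1 − (1+0.0062083)^−300) = $5,083.98.
Refinanced payment = 642,443.47 × 0.0056875 / (1 − (1+0.0056875)^−240) = $4,913.60.
Monthly savings = $5,083.98 − $4,913.60 = $170.38.
Break-even = $7,000.00 / $170.38 = 41.08 → 42 months.

42 months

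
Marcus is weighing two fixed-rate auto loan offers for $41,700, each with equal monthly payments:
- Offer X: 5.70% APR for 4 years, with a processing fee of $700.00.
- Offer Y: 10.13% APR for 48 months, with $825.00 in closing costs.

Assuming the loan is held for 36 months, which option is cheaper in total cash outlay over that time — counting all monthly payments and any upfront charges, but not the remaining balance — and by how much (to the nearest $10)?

Offer X by $3,240

Offer X: at 5.70% the monthly rate is 0.0047500, so the payment is 41,700 × 0.0047500 / (1 − 1.0047500^−48) = $973.60.
Offer Y: monthly rate = 10.13%/12 = 0.0084417; payment = 41,700 × 0.0084417 / (1 − (1+0.0084417)^−48) = $1,060.23.
Over 36 months: Offer X costs 36 × $973.60 + $700.00 = $35,749.60; Offer Y costs 36 × $1,060.23 + $825.00 = $38,993.28.
Offer X is cheaper by $38,993.28 − $35,749.60 = $3,243.68.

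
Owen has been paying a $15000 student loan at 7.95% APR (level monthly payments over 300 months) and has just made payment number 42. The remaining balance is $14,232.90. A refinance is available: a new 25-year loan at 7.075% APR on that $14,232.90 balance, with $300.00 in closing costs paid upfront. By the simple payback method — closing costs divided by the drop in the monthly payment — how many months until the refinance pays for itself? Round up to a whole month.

22 months

Current payment = 15,000 × 7.95%/12 / (1 − (1+0.0066250)^−300) = $115.28.
Refinanced payment = 14,232.90 × 0.0058958 / (1 − (1+0.0058958)^−300) = $101.28.
Monthly savings = $115.28 − $101.28 = $14.00.
Break-even = $300.00 / $14.00 = 21.43 → 22 months.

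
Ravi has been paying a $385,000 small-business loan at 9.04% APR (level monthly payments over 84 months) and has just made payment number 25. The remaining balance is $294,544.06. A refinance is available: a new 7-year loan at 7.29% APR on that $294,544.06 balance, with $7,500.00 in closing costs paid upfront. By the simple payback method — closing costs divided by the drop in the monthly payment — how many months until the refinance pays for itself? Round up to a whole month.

Current payment = 385,000 × 9.04%/12 / (1 − (1+0.0075333)^−84) = $6,202.11.
Refinanced payment = 294,544.06 × 0.0060750 / (1 − (1+0.0060750)^−84) = $4,487.33.
Monthly savings = $6,202.11 − $4,487.33 = $1,714.78.
Break-even = $7,500.00 / $1,714.78 = 4.37 → 5 months.

5 months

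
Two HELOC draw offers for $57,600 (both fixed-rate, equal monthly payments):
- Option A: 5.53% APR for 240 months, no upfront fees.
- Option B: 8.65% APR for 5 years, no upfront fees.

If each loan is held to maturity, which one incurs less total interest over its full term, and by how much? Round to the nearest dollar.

Option B by $24,173

Option A: at 5.53% the monthly rate is 0.0046083, so the payment is 57,600 × 0.0046083 / (1 − 1.0046083^−240) = $397.20.
Total interest on Option A = 240 × $397.20 − $57,600 = $37,728.00.
Option B: monthly rate = 8.65%/12 = 0.0072083; payment = 57,600 × 0.0072083 / (1 − (1+0.0072083)^−60) = $1,185.92.
Total interest on Option B = 60 × $1,185.92 − $57,600 = $13,555.20.
Option B is lower by $24,172.80.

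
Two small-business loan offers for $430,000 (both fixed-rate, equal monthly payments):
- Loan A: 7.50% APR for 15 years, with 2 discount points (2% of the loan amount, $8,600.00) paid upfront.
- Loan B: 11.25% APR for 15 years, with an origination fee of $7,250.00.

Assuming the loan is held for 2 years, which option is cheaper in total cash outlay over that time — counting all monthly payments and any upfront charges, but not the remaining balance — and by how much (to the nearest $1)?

Loan A: monthly rate = 7.5%/12 = 0.0062500; payment = 430,000 × 0.0062500 / (1 − (1+0.0062500)^−180) = $3,986.15.
Loan B: at 11.25% the monthly rate is 0.0093750, so the payment is 430,000 × 0.0093750 / (1 − 1.0093750^−180) = $4,955.08.
Over 24 months: Loan A costs 24 × $3,986.15 + $8,600.00 = $104,267.60; Loan B costs 24 × $4,955.08 + $7,250.00 = $126,171.92.
Loan A is cheaper by $126,171.92 − $104,267.60 = $21,904.32.

Loan A by $21,904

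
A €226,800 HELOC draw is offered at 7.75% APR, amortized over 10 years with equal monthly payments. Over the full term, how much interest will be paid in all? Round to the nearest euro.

Monthly rate = 7.75%/12 = 0.0064583; payment = 226,800 × 0.0064583 / (1 − (1+0.0064583)^−120) = €2,721.84.
Total paid = 120 × €2,721.84 = €326,620.80; interest = €326,620.80 − €226,800 = €99,820.80.

€99,821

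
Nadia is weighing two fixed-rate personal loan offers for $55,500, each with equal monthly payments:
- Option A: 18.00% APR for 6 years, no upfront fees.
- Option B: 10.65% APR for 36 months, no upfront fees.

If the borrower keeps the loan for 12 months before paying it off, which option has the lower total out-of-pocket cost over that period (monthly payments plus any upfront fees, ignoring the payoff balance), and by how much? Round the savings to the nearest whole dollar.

Option A: at 18.00% the monthly rate is 0.0150000, so the payment is 55,500 × 0.0150000 / (1 − 1.0150000^−72) = $1,265.83.
Option B: monthly rate = 10.65%/12 = 0.0088750; payment = 55,500 × 0.0088750 / (1 − (1+0.0088750)^−36) = $1,807.81.
Over 12 months: Option A costs 12 × $1,265.83 = $15,189.96; Option B costs 12 × $1,807.81 = $21,693.72.
Option A is cheaper by $21,693.72 − $15,189.96 = $6,503.76.

Option A by $6,504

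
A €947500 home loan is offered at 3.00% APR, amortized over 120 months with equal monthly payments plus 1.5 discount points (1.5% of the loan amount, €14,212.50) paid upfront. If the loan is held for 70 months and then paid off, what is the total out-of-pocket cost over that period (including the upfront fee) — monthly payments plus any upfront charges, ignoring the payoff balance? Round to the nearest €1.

€654,652

At 3.00% the monthly rate is 0.0025000, so the payment is 947,500 × 0.0025000 / (1 − 1.0025000^−120) = €9,149.13.
Total outlay = 70 × €9,149.13 + €14,212.50 = €654,651.60.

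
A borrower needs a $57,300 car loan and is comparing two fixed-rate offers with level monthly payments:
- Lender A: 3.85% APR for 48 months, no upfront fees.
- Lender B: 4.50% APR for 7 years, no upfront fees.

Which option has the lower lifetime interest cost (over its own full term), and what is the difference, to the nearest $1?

Lender A: monthly rate = 3.85%/12 = 0.0032083; payment = 57,300 × 0.0032083 / (1 − (1+0.0032083)^−48) = $1,289.94.
Total interest on Lender A = 48 × $1,289.94 − $57,300 = $4,617.12.
Lender B: monthly rate = 4.5%/12 = 0.0037500; payment = 57,300 × 0.0037500 / (1 − (1+0.0037500)^−84) = $796.48.
Total interest on Lender B = 84 × $796.48 − $57,300 = $9,604.32.
Lender A is lower by $4,987.20.

Lender A by $4,987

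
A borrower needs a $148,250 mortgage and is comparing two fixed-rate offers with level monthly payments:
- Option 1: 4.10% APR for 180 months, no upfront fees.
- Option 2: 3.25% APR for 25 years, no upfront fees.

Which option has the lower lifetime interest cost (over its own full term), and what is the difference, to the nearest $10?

Option 1: at 4.10% the monthly rate is 0.0034167, so the payment is 148,250 × 0.0034167 / (1 − 1.0034167^−180) = $1,104.03.
Total interest on Option 1 = 180 × $1,104.03 − $148,250 = $50,475.40.
Option 2: at 3.25% the monthly rate is 0.0027083, so the payment is 148,250 × 0.0027083 / (1 − 1.0027083^−300) = $722.45.
Total interest on Option 2 = 300 × $722.45 − $148,250 = $68,485.00.
Option 1 is lower by $18,009.60.

Option 1 by $18,010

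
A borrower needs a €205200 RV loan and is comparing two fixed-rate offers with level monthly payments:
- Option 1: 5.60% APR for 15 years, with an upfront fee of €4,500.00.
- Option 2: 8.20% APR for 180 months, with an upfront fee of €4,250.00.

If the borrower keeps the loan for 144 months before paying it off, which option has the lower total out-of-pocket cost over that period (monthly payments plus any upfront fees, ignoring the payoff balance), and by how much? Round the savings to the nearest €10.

Option 1 by €42,550

Option 1: monthly rate = 5.6%/12 = 0.0046667; payment = 205,200 × 0.0046667 / (1 − (1+0.0046667)^−180) = €1,687.56.
Option 2: monthly rate = 8.2%/12 = 0.0068333; payment = 205,200 × 0.0068333 / (1 − (1+0.0068333)^−180) = €1,984.76.
Over 144 months: Option 1 costs 144 × €1,687.56 + €4,500.00 = €247,508.64; Option 2 costs 144 × €1,984.76 + €4,250.00 = €290,055.44.
Option 1 is cheaper by €290,055.44 − €247,508.64 = €42,546.80.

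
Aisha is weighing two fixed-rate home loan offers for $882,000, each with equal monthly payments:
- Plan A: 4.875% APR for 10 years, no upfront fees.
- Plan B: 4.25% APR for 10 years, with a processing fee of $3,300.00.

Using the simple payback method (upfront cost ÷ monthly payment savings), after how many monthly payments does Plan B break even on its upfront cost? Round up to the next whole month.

13 months

Plan A: at 4.875% the monthly rate is 0.0040625, so the payment is 882,000 × 0.0040625 / (1 − 1.0040625^−120) = $9,301.18.
Plan B: monthly rate = 4.25%/12 = 0.0035417; payment = 882,000 × 0.0035417 / (1 − (1+0.0035417)^−120) = $9,034.99.
Monthly savings = $9,301.18 − $9,034.99 = $266.19.
Break-even = $3,300.00 / $266.19 = 12.40 → 13 months.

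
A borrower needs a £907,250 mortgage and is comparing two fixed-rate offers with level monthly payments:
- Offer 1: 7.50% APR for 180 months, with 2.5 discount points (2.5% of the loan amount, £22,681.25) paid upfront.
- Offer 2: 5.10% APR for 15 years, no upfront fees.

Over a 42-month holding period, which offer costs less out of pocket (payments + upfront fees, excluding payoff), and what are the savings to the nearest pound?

Offer 1: at 7.50% the monthly rate is 0.0062500, so the payment is 907,250 × 0.0062500 / (1 − 1.0062500^−180) = £8,410.32.
Offer 2: at 5.10% the monthly rate is 0.0042500, so the payment is 907,250 × 0.0042500 / (1 − 1.0042500^−180) = £7,221.82.
Over 42 months: Offer 1 costs 42 × £8,410.32 + £22,681.25 = £375,914.69; Offer 2 costs 42 × £7,221.82 = £303,316.44.
Offer 2 is cheaper by £375,914.69 − £303,316.44 = £72,598.25.

Offer 2 by £72,598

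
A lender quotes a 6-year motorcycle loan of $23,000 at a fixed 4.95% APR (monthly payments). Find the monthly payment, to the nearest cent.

$369.88

Monthly rate = 4.95%/12 = 0.0041250; payment = 23,000 × 0.0041250 / (1 − (1+0.0041250)^−72) = $369.88.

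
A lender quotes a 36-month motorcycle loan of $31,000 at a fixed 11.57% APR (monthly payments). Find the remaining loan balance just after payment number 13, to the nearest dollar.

$21,018

With monthly rate i = 11.57%/12 = 0.0096417, the balance after k of n payments is P · [(1+i)^n − (1+i)^k] / [(1+i)^n − 1].
(1+0.0096417)^36 = 1.41260761 and (1+0.0096417)^13 = 1.13285531, so the balance is 31,000 × (1.41260761 − 1.13285531) / (1.41260761 − 1) = $21,018.33.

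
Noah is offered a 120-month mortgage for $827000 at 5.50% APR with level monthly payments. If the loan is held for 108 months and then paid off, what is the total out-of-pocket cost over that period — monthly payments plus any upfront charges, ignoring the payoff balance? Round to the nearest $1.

$969,313

At 5.50% the monthly rate is 0.0045833, so the payment is 827,000 × 0.0045833 / (1 − 1.0045833^−120) = $8,975.12.
Total outlay = 108 × $8,975.12 = $969,312.96.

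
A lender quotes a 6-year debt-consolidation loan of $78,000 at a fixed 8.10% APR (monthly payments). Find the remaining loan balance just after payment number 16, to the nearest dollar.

$63,775

With monthly rate i = 8.1%/12 = 0.0067500, the balance after k of n payments is P · [(1+i)^n − (1+i)^k] / [(1+i)^n − 1].
(1+0.0067500)^72 = 1.62314738 and (1+0.0067500)^16 = 1.11364357, so the balance is 78,000 × (1.62314738 − 1.11364357) / (1.62314738 − 1) = $63,775.12.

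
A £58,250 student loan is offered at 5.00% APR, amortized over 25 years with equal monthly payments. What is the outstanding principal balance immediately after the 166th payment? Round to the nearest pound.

£34,911

With monthly rate i = 5%/12 = 0.0041667, the balance after k of n payments is P · [(1+i)^n − (1+i)^k] / [(1+i)^n − 1].
(1+0.0041667)^300 = 3.48129045 and (1+0.0041667)^166 = 1.99417351, so the balance is 58,250 × (3.48129045 − 1.99417351) / (3.48129045 − 1) = £34,911.09.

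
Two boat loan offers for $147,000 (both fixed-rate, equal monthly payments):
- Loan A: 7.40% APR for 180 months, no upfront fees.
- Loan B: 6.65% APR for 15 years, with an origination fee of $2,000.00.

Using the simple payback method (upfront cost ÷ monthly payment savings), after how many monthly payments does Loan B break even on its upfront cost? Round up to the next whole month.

Loan A: monthly rate = 7.4%/12 = 0.0061667; payment = 147,000 × 0.0061667 / (1 − (1+0.0061667)^−180) = $1,354.37.
Loan B: monthly rate = 6.65%/12 = 0.0055417; payment = 147,000 × 0.0055417 / (1 − (1+0.0055417)^−180) = $1,292.68.
Monthly savings = $1,354.37 − $1,292.68 = $61.69.
Break-even = $2,000.00 / $61.69 = 32.42 → 33 months.

33 months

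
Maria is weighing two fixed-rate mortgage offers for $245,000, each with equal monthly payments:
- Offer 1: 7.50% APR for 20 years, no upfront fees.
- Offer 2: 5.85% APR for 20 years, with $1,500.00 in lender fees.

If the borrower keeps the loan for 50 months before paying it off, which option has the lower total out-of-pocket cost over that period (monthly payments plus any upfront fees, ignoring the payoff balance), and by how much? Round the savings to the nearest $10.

Offer 1: at 7.50% the monthly rate is 0.0062500, so the payment is 245,000 × 0.0062500 / (1 − 1.0062500^−240) = $1,973.70.
Offer 2: at 5.85% the monthly rate is 0.0048750, so the payment is 245,000 × 0.0048750 / (1 − 1.0048750^−240) = $1,734.12.
Over 50 months: Offer 1 costs 50 × $1,973.70 = $98,685.00; Offer 2 costs 50 × $1,734.12 + $1,500.00 = $88,206.00.
Offer 2 is cheaper by $98,685.00 − $88,206.00 = $10,479.00.

Offer 2 by $10,480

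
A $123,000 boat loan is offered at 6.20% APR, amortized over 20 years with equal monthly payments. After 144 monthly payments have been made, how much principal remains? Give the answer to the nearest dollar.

$67,638

With monthly rate i = 6.2%/12 = 0.0051667, the balance after k of n payments is P · [(1+i)^n − (1+i)^k] / [(1+i)^n − 1].
(1+0.0051667)^240 = 3.44459955 and (1+0.0051667)^144 = 2.10030925, so the balance is 123,000 × (3.44459955 − 2.10030925) / (3.44459955 − 1) = $67,637.95.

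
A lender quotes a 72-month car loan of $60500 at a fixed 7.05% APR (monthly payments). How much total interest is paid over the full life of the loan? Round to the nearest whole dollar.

Monthly rate = 7.05%/12 = 0.0058750; payment = 60,500 × 0.0058750 / (1 − (1+0.0058750)^−72) = $1,032.92.
Total paid = 72 × $1,032.92 = $74,370.24; interest = $74,370.24 − $60,500 = $13,870.24.

$13,870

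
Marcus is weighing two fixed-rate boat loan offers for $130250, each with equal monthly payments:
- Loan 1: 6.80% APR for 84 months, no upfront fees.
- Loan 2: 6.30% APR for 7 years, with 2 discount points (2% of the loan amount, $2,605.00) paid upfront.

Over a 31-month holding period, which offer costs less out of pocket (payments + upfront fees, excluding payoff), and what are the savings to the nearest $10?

Loan 1 by $1,630

Loan 1: at 6.80% the monthly rate is 0.0056667, so the payment is 130,250 × 0.0056667 / (1 − 1.0056667^−84) = $1,953.11.
Loan 2: monthly rate = 6.3%/12 = 0.0052500; payment = 130,250 × 0.0052500 / (1 − (1+0.0052500)^−84) = $1,921.55.
Over 31 months: Loan 1 costs 31 × $1,953.11 = $60,546.41; Loan 2 costs 31 × $1,921.55 + $2,605.00 = $62,173.05.
Loan 1 is cheaper by $62,173.05 − $60,546.41 = $1,626.64.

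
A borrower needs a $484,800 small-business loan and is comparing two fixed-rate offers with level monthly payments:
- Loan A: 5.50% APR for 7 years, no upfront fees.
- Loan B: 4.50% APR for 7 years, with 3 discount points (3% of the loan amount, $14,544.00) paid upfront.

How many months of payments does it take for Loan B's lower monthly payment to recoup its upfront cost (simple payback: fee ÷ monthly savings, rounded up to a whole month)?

64 months

Loan A: at 5.50% the monthly rate is 0.0045833, so the payment is 484,800 × 0.0045833 / (1 − 1.0045833^−84) = $6,966.60.
Loan B: monthly rate = 4.5%/12 = 0.0037500; payment = 484,800 × 0.0037500 / (1 − (1+0.0037500)^−84) = $6,738.80.
Monthly savings = $6,966.60 − $6,738.80 = $227.80.
Break-even = $14,544.00 / $227.80 = 63.85 → 64 months.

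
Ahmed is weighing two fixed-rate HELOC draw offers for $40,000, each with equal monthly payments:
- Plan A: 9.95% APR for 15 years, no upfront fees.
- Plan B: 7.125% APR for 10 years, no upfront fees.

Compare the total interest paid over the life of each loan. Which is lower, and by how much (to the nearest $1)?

Plan B by $21,110

Plan A: at 9.95% the monthly rate is 0.0082917, so the payment is 40,000 × 0.0082917 / (1 − 1.0082917^−180) = $428.62.
Total interest on Plan A = 180 × $428.62 − $40,000 = $37,151.60.
Plan B: at 7.125% the monthly rate is 0.0059375, so the payment is 40,000 × 0.0059375 / (1 − 1.0059375^−120) = $467.01.
Total interest on Plan B = 120 × $467.01 − $40,000 = $16,041.20.
Plan B is lower by $21,110.40.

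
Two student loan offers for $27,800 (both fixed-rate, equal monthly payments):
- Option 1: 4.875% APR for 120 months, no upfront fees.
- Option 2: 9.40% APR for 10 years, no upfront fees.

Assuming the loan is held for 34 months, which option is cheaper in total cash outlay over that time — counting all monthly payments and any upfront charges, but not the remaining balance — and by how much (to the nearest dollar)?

Option 1 by $2,211

Option 1: at 4.875% the monthly rate is 0.0040625, so the payment is 27,800 × 0.0040625 / (1 − 1.0040625^−120) = $293.17.
Option 2: monthly rate = 9.4%/12 = 0.0078333; payment = 27,800 × 0.0078333 / (1 − (1+0.0078333)^−120) = $358.20.
Over 34 months: Option 1 costs 34 × $293.17 = $9,967.78; Option 2 costs 34 × $358.20 = $12,178.80.
Option 1 is cheaper by $12,178.80 − $9,967.78 = $2,211.02.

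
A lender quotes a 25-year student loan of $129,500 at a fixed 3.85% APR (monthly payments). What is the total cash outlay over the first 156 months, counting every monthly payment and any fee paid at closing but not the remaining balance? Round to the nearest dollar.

At 3.85% the monthly rate is 0.0032083, so the payment is 129,500 × 0.0032083 / (1 − 1.0032083^−300) = $672.87.
Total outlay = 156 × $672.87 = $104,967.72.

$104,968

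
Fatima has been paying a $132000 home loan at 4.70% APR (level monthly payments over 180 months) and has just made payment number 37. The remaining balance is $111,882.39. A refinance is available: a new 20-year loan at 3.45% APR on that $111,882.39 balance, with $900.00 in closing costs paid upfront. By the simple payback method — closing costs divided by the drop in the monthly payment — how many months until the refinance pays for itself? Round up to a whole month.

Current payment = 132,000 × 4.7%/12 / (1 − (1+0.0039167)^−180) = $1,023.34.
Refinanced payment = 111,882.39 × 0.0028750 / (1 − (1+0.0028750)^−240) = $646.00.
Monthly savings = $1,023.34 − $646.00 = $377.34.
Break-even = $900.00 / $377.34 = 2.39 → 3 months.

3 months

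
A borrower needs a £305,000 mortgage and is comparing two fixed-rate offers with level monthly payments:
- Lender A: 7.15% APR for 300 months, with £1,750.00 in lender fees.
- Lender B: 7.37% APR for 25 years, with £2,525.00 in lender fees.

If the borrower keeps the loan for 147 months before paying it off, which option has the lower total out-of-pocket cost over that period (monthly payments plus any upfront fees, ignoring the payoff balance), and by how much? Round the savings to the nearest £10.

Lender A: at 7.15% the monthly rate is 0.0059583, so the payment is 305,000 × 0.0059583 / (1 − 1.0059583^−300) = £2,184.95.
Lender B: at 7.37% the monthly rate is 0.0061417, so the payment is 305,000 × 0.0061417 / (1 − 1.0061417^−300) = £2,228.20.
Over 147 months: Lender A costs 147 × £2,184.95 + £1,750.00 = £322,937.65; Lender B costs 147 × £2,228.20 + £2,525.00 = £330,070.40.
Lender A is cheaper by £330,070.40 − £322,937.65 = £7,132.75.

Lender A by £7,130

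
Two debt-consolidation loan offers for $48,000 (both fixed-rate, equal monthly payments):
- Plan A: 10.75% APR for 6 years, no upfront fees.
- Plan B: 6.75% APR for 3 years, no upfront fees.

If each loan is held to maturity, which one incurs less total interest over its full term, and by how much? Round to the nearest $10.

Plan A: at 10.75% the monthly rate is 0.0089583, so the payment is 48,000 × 0.0089583 / (1 − 1.0089583^−72) = $907.50.
Total interest on Plan A = 72 × $907.50 − $48,000 = $17,340.00.
Plan B: monthly rate = 6.75%/12 = 0.0056250; payment = 48,000 × 0.0056250 / (1 − (1+0.0056250)^−36) = $1,476.62.
Total interest on Plan B = 36 × $1,476.62 − $48,000 = $5,158.32.
Plan B is lower by $12,181.68.

Plan B by $12,180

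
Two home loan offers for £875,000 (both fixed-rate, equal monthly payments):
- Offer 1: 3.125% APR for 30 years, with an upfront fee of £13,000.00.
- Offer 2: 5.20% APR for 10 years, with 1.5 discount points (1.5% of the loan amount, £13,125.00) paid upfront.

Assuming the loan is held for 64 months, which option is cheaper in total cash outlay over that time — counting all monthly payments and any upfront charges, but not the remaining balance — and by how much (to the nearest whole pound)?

Offer 1: at 3.125% the monthly rate is 0.0026042, so the payment is 875,000 × 0.0026042 / (1 − 1.0026042^−360) = £3,748.29.
Offer 2: at 5.20% the monthly rate is 0.0043333, so the payment is 875,000 × 0.0043333 / (1 − 1.0043333^−120) = £9,366.51.
Over 64 months: Offer 1 costs 64 × £3,748.29 + £13,000.00 = £252,890.56; Offer 2 costs 64 × £9,366.51 + £13,125.00 = £612,581.64.
Offer 1 is cheaper by £612,581.64 − £252,890.56 = £359,691.08.

Offer 1 by £359,691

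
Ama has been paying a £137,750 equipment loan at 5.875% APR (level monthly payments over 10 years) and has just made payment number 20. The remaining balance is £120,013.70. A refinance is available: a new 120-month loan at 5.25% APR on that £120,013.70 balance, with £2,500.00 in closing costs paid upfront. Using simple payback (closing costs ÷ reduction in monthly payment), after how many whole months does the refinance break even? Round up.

11 months

Current payment = 137,750 × 5.875%/12 / (1 − (1+0.0048958)^−120) = £1,520.67.
Refinanced payment = 120,013.70 × 0.0043750 / (1 − (1+0.0043750)^−120) = £1,287.65.
Monthly savings = £1,520.67 − £1,287.65 = £233.02.
Break-even = £2,500.00 / £233.02 = 10.73 → 11 months.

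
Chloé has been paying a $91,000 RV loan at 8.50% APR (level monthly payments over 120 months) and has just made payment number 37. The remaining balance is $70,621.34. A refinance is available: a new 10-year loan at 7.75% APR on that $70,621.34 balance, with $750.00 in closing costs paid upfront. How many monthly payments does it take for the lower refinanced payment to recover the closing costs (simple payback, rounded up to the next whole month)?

Current payment = 91,000 × 8.5%/12 / (1 − (1+0.0070833)^−120) = $1,128.27.
Refinanced payment = 70,621.34 × 0.0064583 / (1 − (1+0.0064583)^−120) = $847.53.
Monthly savings = $1,128.27 − $847.53 = $280.74.
Break-even = $750.00 / $280.74 = 2.67 → 3 months.

3 months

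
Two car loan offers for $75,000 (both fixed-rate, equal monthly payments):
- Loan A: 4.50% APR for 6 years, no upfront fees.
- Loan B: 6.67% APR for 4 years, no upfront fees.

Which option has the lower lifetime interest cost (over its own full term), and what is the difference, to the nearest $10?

Loan B by $60

Loan A: at 4.50% the monthly rate is 0.0037500, so the payment is 75,000 × 0.0037500 / (1 − 1.0037500^−72) = $1,190.55.
Total interest on Loan A = 72 × $1,190.55 − $75,000 = $10,719.60.
Loan B: at 6.67% the monthly rate is 0.0055583, so the payment is 75,000 × 0.0055583 / (1 − 1.0055583^−48) = $1,784.51.
Total interest on Loan B = 48 × $1,784.51 − $75,000 = $10,656.48.
Loan B is lower by $63.12.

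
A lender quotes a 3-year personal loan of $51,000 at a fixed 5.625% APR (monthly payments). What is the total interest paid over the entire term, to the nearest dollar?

Monthly rate = 5.625%/12 = 0.0046875; payment = 51,000 × 0.0046875 / (1 − (1+0.0046875)^−36) = $1,542.87.
Total paid = 36 × $1,542.87 = $55,543.32; interest = $55,543.32 − $51,000 = $4,543.32.

$4,543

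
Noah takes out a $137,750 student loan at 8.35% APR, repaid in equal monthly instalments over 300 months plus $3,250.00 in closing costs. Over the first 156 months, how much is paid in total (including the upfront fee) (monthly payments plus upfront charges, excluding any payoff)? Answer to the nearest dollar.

$174,118

Monthly rate = 8.35%/12 = 0.0069583; payment = 137,750 × 0.0069583 / (1 − (1+0.0069583)^−300) = $1,095.31.
Total outlay = 156 × $1,095.31 + $3,250.00 = $174,118.36.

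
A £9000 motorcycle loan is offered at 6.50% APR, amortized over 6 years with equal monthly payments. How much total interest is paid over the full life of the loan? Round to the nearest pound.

£1,893

Monthly rate = 6.5%/12 = 0.0054167; payment = 9,000 × 0.0054167 / (1 − (1+0.0054167)^−72) = £151.29.
Total paid = 72 × £151.29 = £10,892.88; interest = £10,892.88 − £9,000 = £1,892.88.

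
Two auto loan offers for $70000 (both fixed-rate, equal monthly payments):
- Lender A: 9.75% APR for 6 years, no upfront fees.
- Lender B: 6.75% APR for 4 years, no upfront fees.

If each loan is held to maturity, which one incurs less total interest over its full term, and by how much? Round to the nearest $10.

Lender B by $12,670

Lender A: monthly rate = 9.75%/12 = 0.0081250; payment = 70,000 × 0.0081250 / (1 − (1+0.0081250)^−72) = $1,288.00.
Total interest on Lender A = 72 × $1,288.00 − $70,000 = $22,736.00.
Lender B: at 6.75% the monthly rate is 0.0056250, so the payment is 70,000 × 0.0056250 / (1 − 1.0056250^−48) = $1,668.13.
Total interest on Lender B = 48 × $1,668.13 − $70,000 = $10,070.24.
Lender B is lower by $12,665.76.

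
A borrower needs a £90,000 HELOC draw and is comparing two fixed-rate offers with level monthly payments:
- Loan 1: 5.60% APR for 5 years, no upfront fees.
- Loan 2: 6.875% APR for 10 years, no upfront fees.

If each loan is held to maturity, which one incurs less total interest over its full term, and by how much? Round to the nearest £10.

Loan 1: monthly rate = 5.6%/12 = 0.0046667; payment = 90,000 × 0.0046667 / (1 − (1+0.0046667)^−60) = £1,723.26.
Total interest on Loan 1 = 60 × £1,723.26 − £90,000 = £13,395.60.
Loan 2: monthly rate = 6.875%/12 = 0.0057292; payment = 90,000 × 0.0057292 / (1 − (1+0.0057292)^−120) = £1,039.19.
Total interest on Loan 2 = 120 × £1,039.19 − £90,000 = £34,702.80.
Loan 1 is lower by £21,307.20.

Loan 1 by £21,310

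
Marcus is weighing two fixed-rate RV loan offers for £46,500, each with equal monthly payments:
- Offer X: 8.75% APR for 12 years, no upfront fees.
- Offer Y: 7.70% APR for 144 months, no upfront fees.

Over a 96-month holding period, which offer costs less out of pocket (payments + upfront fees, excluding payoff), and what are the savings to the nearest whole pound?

Offer Y by £2,586

Offer X: monthly rate = 8.75%/12 = 0.0072917; payment = 46,500 × 0.0072917 / (1 − (1+0.0072917)^−144) = £522.66.
Offer Y: monthly rate = 7.7%/12 = 0.0064167; payment = 46,500 × 0.0064167 / (1 − (1+0.0064167)^−144) = £495.72.
Over 96 months: Offer X costs 96 × £522.66 = £50,175.36; Offer Y costs 96 × £495.72 = £47,589.12.
Offer Y is cheaper by £50,175.36 − £47,589.12 = £2,586.24.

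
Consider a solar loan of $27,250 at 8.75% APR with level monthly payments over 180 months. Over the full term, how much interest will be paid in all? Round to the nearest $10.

Monthly rate = 8.75%/12 = 0.0072917; payment = 27,250 × 0.0072917 / (1 − (1+0.0072917)^−180) = $272.35.
Total paid = 180 × $272.35 = $49,023.00; interest = $49,023.00 − $27,250 = $21,773.00.

$21,770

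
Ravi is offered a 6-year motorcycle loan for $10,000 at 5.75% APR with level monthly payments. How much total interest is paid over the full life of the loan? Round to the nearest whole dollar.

$1,848

Monthly rate = 5.75%/12 = 0.0047917; payment = 10,000 × 0.0047917 / (1 − (1+0.0047917)^−72) = $164.55.
Total paid = 72 × $164.55 = $11,847.60; interest = $11,847.60 − $10,000 = $1,847.60.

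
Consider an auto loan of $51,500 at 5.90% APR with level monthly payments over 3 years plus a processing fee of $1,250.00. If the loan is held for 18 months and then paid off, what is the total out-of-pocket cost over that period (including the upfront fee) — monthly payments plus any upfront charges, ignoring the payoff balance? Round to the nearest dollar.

At 5.90% the monthly rate is 0.0049167, so the payment is 51,500 × 0.0049167 / (1 − 1.0049167^−36) = $1,564.40.
Total outlay = 18 × $1,564.40 + $1,250.00 = $29,409.20.

$29,409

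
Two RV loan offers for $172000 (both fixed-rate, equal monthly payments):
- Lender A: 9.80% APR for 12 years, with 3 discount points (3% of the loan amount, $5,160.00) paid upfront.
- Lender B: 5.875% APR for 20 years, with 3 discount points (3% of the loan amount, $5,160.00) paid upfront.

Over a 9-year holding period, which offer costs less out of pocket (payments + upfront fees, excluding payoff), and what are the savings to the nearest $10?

Lender B by $88,110

Lender A: at 9.80% the monthly rate is 0.0081667, so the payment is 172,000 × 0.0081667 / (1 − 1.0081667^−144) = $2,035.71.
Lender B: monthly rate = 5.875%/12 = 0.0048958; payment = 172,000 × 0.0048958 / (1 − (1+0.0048958)^−240) = $1,219.89.
Over 108 months: Lender A costs 108 × $2,035.71 + $5,160.00 = $225,016.68; Lender B costs 108 × $1,219.89 + $5,160.00 = $136,908.12.
Lender B is cheaper by $225,016.68 − $136,908.12 = $88,108.56.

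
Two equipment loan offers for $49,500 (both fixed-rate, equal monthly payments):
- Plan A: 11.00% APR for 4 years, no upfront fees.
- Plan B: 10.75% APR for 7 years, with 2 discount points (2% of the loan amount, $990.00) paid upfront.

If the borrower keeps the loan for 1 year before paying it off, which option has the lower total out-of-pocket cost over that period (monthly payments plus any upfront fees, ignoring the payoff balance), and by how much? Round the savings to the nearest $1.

Plan A: monthly rate = 11%/12 = 0.0091667; payment = 49,500 × 0.0091667 / (1 − (1+0.0091667)^−48) = $1,279.35.
Plan B: monthly rate = 10.75%/12 = 0.0089583; payment = 49,500 × 0.0089583 / (1 − (1+0.0089583)^−84) = $841.07.
Over 12 months: Plan A costs 12 × $1,279.35 = $15,352.20; Plan B costs 12 × $841.07 + $990.00 = $11,082.84.
Plan B is cheaper by $15,352.20 − $11,082.84 = $4,269.36.

Plan B by $4,269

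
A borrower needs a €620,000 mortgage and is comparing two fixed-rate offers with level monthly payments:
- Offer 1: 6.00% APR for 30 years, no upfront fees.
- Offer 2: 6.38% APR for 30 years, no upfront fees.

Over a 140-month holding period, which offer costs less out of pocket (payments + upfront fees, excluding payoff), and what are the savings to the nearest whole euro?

Offer 1 by €21,393

Offer 1: at 6.00% the monthly rate is 0.0050000, so the payment is 620,000 × 0.0050000 / (1 − 1.0050000^−360) = €3,717.21.
Offer 2: monthly rate = 6.38%/12 = 0.0053167; payment = 620,000 × 0.0053167 / (1 − (1+0.0053167)^−360) = €3,870.02.
Over 140 months: Offer 1 costs 140 × €3,717.21 = €520,409.40; Offer 2 costs 140 × €3,870.02 = €541,802.80.
Offer 1 is cheaper by €541,802.80 − €520,409.40 = €21,393.40.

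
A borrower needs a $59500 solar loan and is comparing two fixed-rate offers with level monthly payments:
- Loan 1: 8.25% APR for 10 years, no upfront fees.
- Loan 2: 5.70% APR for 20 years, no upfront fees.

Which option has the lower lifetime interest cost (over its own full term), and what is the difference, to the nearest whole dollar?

Loan 1: monthly rate = 8.25%/12 = 0.0068750; payment = 59,500 × 0.0068750 / (1 − (1+0.0068750)^−120) = $729.78.
Total interest on Loan 1 = 120 × $729.78 − $59,500 = $28,073.60.
Loan 2: monthly rate = 5.7%/12 = 0.0047500; payment = 59,500 × 0.0047500 / (1 − (1+0.0047500)^−240) = $416.04.
Total interest on Loan 2 = 240 × $416.04 − $59,500 = $40,349.60.
Loan 1 is lower by $12,276.00.

Loan 1 by $12,276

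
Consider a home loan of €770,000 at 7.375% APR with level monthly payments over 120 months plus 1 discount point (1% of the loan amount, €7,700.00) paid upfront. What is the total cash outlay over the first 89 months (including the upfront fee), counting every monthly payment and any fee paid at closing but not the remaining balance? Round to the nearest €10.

€816,700

At 7.375% the monthly rate is 0.0061458, so the payment is 770,000 × 0.0061458 / (1 − 1.0061458^−120) = €9,089.88.
Total outlay = 89 × €9,089.88 + €7,700.00 = €816,699.32.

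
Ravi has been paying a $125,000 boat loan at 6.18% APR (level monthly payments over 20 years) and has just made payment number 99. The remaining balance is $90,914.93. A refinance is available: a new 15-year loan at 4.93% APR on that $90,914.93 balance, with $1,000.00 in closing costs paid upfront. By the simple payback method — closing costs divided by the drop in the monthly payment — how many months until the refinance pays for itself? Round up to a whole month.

Current payment = 125,000 × 6.18%/12 / (1 − (1+0.0051500)^−240) = $908.57.
Refinanced payment = 90,914.93 × 0.0041083 / (1 − (1+0.0041083)^−180) = $715.64.
Monthly savings = $908.57 − $715.64 = $192.93.
Break-even = $1,000.00 / $192.93 = 5.18 → 6 months.

6 months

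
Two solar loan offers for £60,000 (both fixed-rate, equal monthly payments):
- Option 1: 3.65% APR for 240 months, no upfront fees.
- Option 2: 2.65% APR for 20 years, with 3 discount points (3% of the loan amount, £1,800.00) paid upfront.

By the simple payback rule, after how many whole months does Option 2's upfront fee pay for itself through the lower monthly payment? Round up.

60 months

Option 1: at 3.65% the monthly rate is 0.0030417, so the payment is 60,000 × 0.0030417 / (1 − 1.0030417^−240) = £352.62.
Option 2: at 2.65% the monthly rate is 0.0022083, so the payment is 60,000 × 0.0022083 / (1 − 1.0022083^−240) = £322.34.
Monthly savings = £352.62 − £322.34 = £30.28.
Break-even = £1,800.00 / £30.28 = 59.45 → 60 months.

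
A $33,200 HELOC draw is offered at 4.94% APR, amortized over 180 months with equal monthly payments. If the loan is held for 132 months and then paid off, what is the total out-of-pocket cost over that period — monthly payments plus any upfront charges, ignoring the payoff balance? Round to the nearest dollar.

Monthly rate = 4.94%/12 = 0.0041167; payment = 33,200 × 0.0041167 / (1 − (1+0.0041167)^−180) = $261.51.
Total outlay = 132 × $261.51 = $34,519.32.

$34,519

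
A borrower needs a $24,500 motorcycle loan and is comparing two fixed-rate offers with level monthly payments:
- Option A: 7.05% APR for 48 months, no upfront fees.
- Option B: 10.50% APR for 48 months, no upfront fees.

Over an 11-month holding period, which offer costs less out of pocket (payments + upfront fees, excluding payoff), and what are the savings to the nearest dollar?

Option A: at 7.05% the monthly rate is 0.0058750, so the payment is 24,500 × 0.0058750 / (1 − 1.0058750^−48) = $587.25.
Option B: monthly rate = 10.5%/12 = 0.0087500; payment = 24,500 × 0.0087500 / (1 − (1+0.0087500)^−48) = $627.28.
Over 11 months: Option A costs 11 × $587.25 = $6,459.75; Option B costs 11 × $627.28 = $6,900.08.
Option A is cheaper by $6,900.08 − $6,459.75 = $440.33.

Option A by $440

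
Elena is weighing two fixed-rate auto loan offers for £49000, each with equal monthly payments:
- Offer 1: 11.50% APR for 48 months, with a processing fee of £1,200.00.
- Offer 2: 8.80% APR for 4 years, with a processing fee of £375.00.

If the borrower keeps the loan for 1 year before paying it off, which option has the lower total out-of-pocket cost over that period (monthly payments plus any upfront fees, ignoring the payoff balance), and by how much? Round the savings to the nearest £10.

Offer 2 by £1,590

Offer 1: monthly rate = 11.5%/12 = 0.0095833; payment = 49,000 × 0.0095833 / (1 − (1+0.0095833)^−48) = £1,278.36.
Offer 2: monthly rate = 8.8%/12 = 0.0073333; payment = 49,000 × 0.0073333 / (1 − (1+0.0073333)^−48) = £1,214.72.
Over 12 months: Offer 1 costs 12 × £1,278.36 + £1,200.00 = £16,540.32; Offer 2 costs 12 × £1,214.72 + £375.00 = £14,951.64.
Offer 2 is cheaper by £16,540.32 − £14,951.64 = £1,588.68.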